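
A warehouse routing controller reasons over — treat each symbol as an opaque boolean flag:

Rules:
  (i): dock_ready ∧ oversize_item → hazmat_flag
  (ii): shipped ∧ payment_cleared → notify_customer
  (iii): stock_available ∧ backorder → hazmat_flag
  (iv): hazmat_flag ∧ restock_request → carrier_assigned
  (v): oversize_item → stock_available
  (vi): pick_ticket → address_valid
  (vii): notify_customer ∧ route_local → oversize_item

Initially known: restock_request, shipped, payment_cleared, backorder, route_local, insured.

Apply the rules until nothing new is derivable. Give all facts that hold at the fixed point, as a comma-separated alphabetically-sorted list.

Round 1: (ii) [shipped ∧ payment_cleared → notify_customer]. Adds notify_customer.
Round 2: (vii) [notify_customer ∧ route_local → oversize_item]. Adds oversize_item.
Round 3: (v) [oversize_item → stock_available]. Adds stock_available.
Round 4: (iii) [stock_available ∧ backorder → hazmat_flag]. Adds hazmat_flag.
Round 5: (iv) [hazmat_flag ∧ restock_request → carrier_assigned]. Adds carrier_assigned.

backorder, carrier_assigned, hazmat_flag, insured, notify_customer, oversize_item, payment_cleared, restock_request, route_local, shipped, stock_available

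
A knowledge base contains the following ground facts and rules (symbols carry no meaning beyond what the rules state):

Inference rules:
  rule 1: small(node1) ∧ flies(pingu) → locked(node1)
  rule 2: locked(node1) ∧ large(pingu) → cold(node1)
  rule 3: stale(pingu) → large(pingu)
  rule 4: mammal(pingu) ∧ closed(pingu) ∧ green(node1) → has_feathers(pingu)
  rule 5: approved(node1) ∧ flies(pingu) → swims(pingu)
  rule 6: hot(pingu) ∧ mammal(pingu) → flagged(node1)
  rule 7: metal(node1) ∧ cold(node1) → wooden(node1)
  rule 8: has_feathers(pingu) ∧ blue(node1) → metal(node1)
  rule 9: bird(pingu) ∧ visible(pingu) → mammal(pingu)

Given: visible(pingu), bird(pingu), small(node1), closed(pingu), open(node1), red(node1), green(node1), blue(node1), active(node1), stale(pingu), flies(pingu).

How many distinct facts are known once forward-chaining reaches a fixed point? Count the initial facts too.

18

Round 1 — rule 1, rule 3, rule 9, derive locked(node1), large(pingu), mammal(pingu).
Round 2 — rule 2, rule 4, derive cold(node1), has_feathers(pingu).
Round 3 — rule 8, derive metal(node1).
Round 4 — rule 7, derive wooden(node1).
Closure: {active(node1), bird(pingu), blue(node1), closed(pingu), cold(node1), flies(pingu), green(node1), has_feathers(pingu), large(pingu), locked(node1), mammal(pingu), metal(node1), open(node1), red(node1), small(node1), stale(pingu), visible(pingu), wooden(node1)} — 18 facts.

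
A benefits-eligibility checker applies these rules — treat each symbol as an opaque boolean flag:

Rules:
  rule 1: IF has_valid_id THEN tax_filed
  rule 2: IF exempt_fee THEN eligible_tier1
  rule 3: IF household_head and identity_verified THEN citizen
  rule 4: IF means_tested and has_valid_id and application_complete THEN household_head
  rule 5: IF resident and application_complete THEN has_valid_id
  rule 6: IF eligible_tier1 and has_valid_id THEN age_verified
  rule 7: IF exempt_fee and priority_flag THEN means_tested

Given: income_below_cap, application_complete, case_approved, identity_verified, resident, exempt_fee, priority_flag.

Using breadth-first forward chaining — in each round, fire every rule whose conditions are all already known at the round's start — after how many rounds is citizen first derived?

3

Round 1: rule 2 [IF exempt_fee THEN eligible_tier1]; rule 5 [IF resident and application_complete THEN has_valid_id]; rule 7 [IF exempt_fee and priority_flag THEN means_tested]. New: eligible_tier1, has_valid_id, means_tested.
Round 2: rule 1 [IF has_valid_id THEN tax_filed]; rule 4 [IF means_tested and has_valid_id and application_complete THEN household_head]; rule 6 [IF eligible_tier1 and has_valid_id THEN age_verified]. New: tax_filed, household_head, age_verified.
Round 3: rule 3 [IF household_head and identity_verified THEN citizen]. New: citizen.
citizen first appears in round 3.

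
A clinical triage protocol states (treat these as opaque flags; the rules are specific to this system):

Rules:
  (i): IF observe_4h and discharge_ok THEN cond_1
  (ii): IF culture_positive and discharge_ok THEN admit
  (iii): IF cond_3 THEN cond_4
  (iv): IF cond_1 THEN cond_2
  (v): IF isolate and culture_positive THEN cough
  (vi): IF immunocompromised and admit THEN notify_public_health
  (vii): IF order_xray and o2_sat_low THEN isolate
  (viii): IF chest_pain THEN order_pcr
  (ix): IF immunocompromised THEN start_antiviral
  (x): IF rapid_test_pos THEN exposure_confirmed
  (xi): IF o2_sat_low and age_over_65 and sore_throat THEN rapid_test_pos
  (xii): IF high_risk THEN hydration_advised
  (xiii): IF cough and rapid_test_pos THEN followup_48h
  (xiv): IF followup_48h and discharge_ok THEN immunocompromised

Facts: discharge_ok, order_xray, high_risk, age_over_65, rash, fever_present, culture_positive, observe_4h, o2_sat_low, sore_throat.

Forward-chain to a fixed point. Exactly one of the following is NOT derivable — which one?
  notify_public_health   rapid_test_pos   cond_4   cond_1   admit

Round 1 fires (i), (ii), (vii), (xi), (xii), giving cond_1, admit, isolate, rapid_test_pos, hydration_advised.
Round 2 fires (iv), (v), (x), giving cond_2, cough, exposure_confirmed.
Round 3 fires (xiii), giving followup_48h.
Round 4 fires (xiv), giving immunocompromised.
Round 5 fires (vi), (ix), giving notify_public_health, start_antiviral.
Derived: admit (round 1), notify_public_health (round 5), rapid_test_pos (round 1), cond_1 (round 1). cond_4 never appears in any round.

cond_4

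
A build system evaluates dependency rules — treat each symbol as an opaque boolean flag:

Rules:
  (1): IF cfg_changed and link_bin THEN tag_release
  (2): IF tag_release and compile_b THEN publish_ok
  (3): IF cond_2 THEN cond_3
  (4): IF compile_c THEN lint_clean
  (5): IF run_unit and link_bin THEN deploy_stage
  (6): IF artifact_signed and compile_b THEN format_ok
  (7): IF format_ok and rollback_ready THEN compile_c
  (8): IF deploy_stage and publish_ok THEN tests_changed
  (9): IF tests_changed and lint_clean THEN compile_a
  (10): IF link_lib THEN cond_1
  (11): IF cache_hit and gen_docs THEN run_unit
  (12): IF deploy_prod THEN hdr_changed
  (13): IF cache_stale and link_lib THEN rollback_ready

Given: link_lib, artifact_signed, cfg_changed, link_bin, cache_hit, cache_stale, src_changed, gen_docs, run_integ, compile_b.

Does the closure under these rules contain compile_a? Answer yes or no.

Round 1 — (1), (6), (10), (11), (13), derive tag_release, format_ok, cond_1, run_unit, rollback_ready.
Round 2 — (2), (5), (7), derive publish_ok, deploy_stage, compile_c.
Round 3 — (4), (8), derive lint_clean, tests_changed.
Round 4 — (9), derive compile_a.
compile_a appears in round 4, so it is derivable.

yes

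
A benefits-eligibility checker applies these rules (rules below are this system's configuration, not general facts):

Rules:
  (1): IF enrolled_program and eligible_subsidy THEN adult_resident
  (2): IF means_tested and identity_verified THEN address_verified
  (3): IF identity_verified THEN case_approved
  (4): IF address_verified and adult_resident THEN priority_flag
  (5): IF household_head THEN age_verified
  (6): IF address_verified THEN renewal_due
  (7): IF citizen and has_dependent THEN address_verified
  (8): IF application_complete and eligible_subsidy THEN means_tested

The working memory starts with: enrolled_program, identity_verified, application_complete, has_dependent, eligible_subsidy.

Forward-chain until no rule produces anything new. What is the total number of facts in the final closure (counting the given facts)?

11

Round 1 fires (1), (3), (8), giving adult_resident, case_approved, means_tested.
Round 2 fires (2), giving address_verified.
Round 3 fires (4), (6), giving priority_flag, renewal_due.
Closure: {address_verified, adult_resident, application_complete, case_approved, eligible_subsidy, enrolled_program, has_dependent, identity_verified, means_tested, priority_flag, renewal_due} — 11 facts.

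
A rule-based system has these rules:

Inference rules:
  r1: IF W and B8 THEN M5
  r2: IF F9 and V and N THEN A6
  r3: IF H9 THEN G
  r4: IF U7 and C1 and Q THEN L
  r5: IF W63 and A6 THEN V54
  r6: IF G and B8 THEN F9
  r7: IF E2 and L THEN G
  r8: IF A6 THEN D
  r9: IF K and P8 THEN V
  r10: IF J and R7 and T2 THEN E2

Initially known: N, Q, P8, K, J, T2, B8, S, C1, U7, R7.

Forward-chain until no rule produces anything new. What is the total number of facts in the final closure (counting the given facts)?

[1] r4 [IF U7 and C1 and Q THEN L]; r9 [IF K and P8 THEN V]; r10 [IF J and R7 and T2 THEN E2]. ⇒ new: L, V, E2.
[2] r7 [IF E2 and L THEN G]. ⇒ new: G.
[3] r6 [IF G and B8 THEN F9]. ⇒ new: F9.
[4] r2 [IF F9 and V and N THEN A6]. ⇒ new: A6.
[5] r8 [IF A6 THEN D]. ⇒ new: D.
Closure: {A6, B8, C1, D, E2, F9, G, J, K, L, N, P8, Q, R7, S, T2, U7, V} — 18 facts.

18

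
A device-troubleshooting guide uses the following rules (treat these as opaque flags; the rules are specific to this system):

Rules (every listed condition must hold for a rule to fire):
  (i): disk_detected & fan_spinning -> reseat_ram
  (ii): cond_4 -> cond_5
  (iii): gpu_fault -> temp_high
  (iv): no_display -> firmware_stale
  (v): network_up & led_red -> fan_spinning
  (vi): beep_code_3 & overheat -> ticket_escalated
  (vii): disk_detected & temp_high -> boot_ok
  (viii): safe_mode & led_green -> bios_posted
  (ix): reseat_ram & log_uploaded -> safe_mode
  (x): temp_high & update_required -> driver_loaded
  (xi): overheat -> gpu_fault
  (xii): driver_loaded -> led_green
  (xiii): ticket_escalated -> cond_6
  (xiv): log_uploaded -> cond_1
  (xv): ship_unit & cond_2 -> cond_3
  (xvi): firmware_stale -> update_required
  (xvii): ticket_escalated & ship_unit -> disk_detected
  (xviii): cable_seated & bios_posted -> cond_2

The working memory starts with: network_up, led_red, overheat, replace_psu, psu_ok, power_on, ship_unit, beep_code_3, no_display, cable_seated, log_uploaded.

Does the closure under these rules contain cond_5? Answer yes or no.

Round 1: (iv) [no_display -> firmware_stale]; (v) [network_up & led_red -> fan_spinning]; (vi) [beep_code_3 & overheat -> ticket_escalated]; (xi) [overheat -> gpu_fault]; (xiv) [log_uploaded -> cond_1]. Adds firmware_stale, fan_spinning, ticket_escalated, gpu_fault, cond_1.
Round 2: (iii) [gpu_fault -> temp_high]; (xiii) [ticket_escalated -> cond_6]; (xvi) [firmware_stale -> update_required]; (xvii) [ticket_escalated & ship_unit -> disk_detected]. Adds temp_high, cond_6, update_required, disk_detected.
Round 3: (i) [disk_detected & fan_spinning -> reseat_ram]; (vii) [disk_detected & temp_high -> boot_ok]; (x) [temp_high & update_required -> driver_loaded]. Adds reseat_ram, boot_ok, driver_loaded.
Round 4: (ix) [reseat_ram & log_uploaded -> safe_mode]; (xii) [driver_loaded -> led_green]. Adds safe_mode, led_green.
Round 5: (viii) [safe_mode & led_green -> bios_posted]. Adds bios_posted.
Round 6: (xviii) [cable_seated & bios_posted -> cond_2]. Adds cond_2.
Round 7: (xv) [ship_unit & cond_2 -> cond_3]. Adds cond_3.
Fixed point reached. cond_5 is concluded only by (ii); (ii) needs cond_4 (never derived).

no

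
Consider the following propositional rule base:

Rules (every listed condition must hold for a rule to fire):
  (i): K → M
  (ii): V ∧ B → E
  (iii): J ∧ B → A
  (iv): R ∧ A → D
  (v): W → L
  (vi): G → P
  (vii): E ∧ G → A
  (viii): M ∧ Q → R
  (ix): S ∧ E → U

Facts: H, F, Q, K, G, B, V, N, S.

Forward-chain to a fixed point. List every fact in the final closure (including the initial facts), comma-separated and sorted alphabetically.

Round 1 fires (i), (ii), (vi), giving M, E, P.
Round 2 fires (vii), (viii), (ix), giving A, R, U.
Round 3 fires (iv), giving D.

A, B, D, E, F, G, H, K, M, N, P, Q, R, S, U, V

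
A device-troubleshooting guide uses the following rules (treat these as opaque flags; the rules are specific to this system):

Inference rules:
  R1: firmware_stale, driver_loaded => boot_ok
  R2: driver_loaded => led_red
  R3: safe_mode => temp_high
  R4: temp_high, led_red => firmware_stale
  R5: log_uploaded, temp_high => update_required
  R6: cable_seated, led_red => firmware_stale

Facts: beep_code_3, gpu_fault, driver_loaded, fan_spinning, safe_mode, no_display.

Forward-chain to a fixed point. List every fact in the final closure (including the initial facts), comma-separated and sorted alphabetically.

Round 1: R2 [driver_loaded => led_red]; R3 [safe_mode => temp_high]. New: led_red, temp_high.
Round 2: R4 [temp_high, led_red => firmware_stale]. New: firmware_stale.
Round 3: R1 [firmware_stale, driver_loaded => boot_ok]. New: boot_ok.

beep_code_3, boot_ok, driver_loaded, fan_spinning, firmware_stale, gpu_fault, led_red, no_display, safe_mode, temp_high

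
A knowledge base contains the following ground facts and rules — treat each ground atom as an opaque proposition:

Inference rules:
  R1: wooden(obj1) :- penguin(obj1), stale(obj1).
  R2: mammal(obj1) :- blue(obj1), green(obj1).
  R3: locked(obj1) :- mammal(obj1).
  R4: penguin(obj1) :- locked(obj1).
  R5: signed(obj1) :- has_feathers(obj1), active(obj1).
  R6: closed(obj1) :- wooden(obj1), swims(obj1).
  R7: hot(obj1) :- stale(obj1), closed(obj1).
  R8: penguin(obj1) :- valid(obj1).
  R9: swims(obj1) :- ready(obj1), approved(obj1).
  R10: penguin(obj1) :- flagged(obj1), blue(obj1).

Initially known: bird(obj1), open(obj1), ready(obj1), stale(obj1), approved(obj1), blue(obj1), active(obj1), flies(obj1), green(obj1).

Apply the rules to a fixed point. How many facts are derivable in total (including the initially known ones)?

16

Round 1: R2 [mammal(obj1) :- blue(obj1), green(obj1).]; R9 [swims(obj1) :- ready(obj1), approved(obj1).]. Adds mammal(obj1), swims(obj1).
Round 2: R3 [locked(obj1) :- mammal(obj1).]. Adds locked(obj1).
Round 3: R4 [penguin(obj1) :- locked(obj1).]. Adds penguin(obj1).
Round 4: R1 [wooden(obj1) :- penguin(obj1), stale(obj1).]. Adds wooden(obj1).
Round 5: R6 [closed(obj1) :- wooden(obj1), swims(obj1).]. Adds closed(obj1).
Round 6: R7 [hot(obj1) :- stale(obj1), closed(obj1).]. Adds hot(obj1).
Closure: {active(obj1), approved(obj1), bird(obj1), blue(obj1), closed(obj1), flies(obj1), green(obj1), hot(obj1), locked(obj1), mammal(obj1), open(obj1), penguin(obj1), ready(obj1), stale(obj1), swims(obj1), wooden(obj1)} — 16 facts.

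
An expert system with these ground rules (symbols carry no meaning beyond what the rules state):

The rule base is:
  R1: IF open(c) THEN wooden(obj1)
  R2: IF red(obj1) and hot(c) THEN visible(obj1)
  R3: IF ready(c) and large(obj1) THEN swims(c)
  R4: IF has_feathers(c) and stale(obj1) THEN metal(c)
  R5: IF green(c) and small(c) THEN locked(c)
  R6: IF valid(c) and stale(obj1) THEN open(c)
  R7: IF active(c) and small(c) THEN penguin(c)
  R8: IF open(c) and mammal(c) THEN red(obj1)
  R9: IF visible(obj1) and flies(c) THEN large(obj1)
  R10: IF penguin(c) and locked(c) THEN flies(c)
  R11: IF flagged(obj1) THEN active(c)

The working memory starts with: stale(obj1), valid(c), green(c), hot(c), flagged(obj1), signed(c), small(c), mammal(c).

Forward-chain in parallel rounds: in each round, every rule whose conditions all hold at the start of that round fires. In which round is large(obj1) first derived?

Round 1 — R5, R6, R11, derive locked(c), open(c), active(c).
Round 2 — R1, R7, R8, derive wooden(obj1), penguin(c), red(obj1).
Round 3 — R2, R10, derive visible(obj1), flies(c).
Round 4 — R9, derive large(obj1).
large(obj1) first appears in round 4.

4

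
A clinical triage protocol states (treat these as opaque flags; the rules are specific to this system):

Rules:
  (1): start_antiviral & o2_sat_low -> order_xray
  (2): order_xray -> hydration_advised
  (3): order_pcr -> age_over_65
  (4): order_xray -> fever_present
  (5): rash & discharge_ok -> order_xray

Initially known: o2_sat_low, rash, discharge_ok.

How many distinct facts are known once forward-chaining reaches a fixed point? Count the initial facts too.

Round 1: (5) [rash & discharge_ok -> order_xray]. Adds order_xray.
Round 2: (2) [order_xray -> hydration_advised]; (4) [order_xray -> fever_present]. Adds hydration_advised, fever_present.
Closure: {discharge_ok, fever_present, hydration_advised, o2_sat_low, order_xray, rash} — 6 facts.

6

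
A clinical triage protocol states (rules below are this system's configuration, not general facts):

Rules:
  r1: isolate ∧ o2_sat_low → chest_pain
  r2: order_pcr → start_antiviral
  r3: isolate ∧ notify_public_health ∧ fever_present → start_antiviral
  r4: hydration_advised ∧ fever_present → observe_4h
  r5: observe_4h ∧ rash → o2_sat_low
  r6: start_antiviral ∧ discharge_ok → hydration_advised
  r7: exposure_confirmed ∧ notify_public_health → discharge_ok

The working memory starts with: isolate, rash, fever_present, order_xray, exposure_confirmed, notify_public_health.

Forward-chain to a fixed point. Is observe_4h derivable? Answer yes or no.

yes

[1] r3 [isolate ∧ notify_public_health ∧ fever_present → start_antiviral]; r7 [exposure_confirmed ∧ notify_public_health → discharge_ok]. ⇒ new: start_antiviral, discharge_ok.
[2] r6 [start_antiviral ∧ discharge_ok → hydration_advised]. ⇒ new: hydration_advised.
[3] r4 [hydration_advised ∧ fever_present → observe_4h]. ⇒ new: observe_4h.
[4] r5 [observe_4h ∧ rash → o2_sat_low]. ⇒ new: o2_sat_low.
[5] r1 [isolate ∧ o2_sat_low → chest_pain]. ⇒ new: chest_pain.
observe_4h appears in round 3, so it is derivable.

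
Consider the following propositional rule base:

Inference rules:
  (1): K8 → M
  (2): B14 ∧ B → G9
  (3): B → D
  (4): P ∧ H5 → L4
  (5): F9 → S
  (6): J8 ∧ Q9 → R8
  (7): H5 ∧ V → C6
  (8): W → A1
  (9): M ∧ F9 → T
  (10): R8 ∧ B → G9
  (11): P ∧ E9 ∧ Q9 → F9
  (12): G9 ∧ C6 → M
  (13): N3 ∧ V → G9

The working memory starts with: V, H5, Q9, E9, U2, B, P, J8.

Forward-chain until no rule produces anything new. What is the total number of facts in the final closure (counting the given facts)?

Round 1 fires (3), (4), (6), (7), (11), giving D, L4, R8, C6, F9.
Round 2 fires (5), (10), giving S, G9.
Round 3 fires (12), giving M.
Round 4 fires (9), giving T.
Closure: {B, C6, D, E9, F9, G9, H5, J8, L4, M, P, Q9, R8, S, T, U2, V} — 17 facts.

17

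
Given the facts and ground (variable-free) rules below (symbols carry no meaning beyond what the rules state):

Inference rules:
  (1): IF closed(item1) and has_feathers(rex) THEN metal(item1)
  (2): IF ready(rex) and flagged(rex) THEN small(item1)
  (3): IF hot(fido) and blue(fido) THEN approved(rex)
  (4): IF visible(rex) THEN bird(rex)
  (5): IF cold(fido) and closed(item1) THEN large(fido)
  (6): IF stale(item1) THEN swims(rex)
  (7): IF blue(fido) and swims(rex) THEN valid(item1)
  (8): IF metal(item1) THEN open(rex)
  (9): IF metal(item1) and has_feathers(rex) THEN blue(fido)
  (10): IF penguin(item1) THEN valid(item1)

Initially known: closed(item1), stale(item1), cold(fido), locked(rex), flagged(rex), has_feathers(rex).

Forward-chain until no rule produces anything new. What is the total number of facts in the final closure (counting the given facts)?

Round 1 — (1), (5), (6), derive metal(item1), large(fido), swims(rex).
Round 2 — (8), (9), derive open(rex), blue(fido).
Round 3 — (7), derive valid(item1).
Closure: {blue(fido), closed(item1), cold(fido), flagged(rex), has_feathers(rex), large(fido), locked(rex), metal(item1), open(rex), stale(item1), swims(rex), valid(item1)} — 12 facts.

12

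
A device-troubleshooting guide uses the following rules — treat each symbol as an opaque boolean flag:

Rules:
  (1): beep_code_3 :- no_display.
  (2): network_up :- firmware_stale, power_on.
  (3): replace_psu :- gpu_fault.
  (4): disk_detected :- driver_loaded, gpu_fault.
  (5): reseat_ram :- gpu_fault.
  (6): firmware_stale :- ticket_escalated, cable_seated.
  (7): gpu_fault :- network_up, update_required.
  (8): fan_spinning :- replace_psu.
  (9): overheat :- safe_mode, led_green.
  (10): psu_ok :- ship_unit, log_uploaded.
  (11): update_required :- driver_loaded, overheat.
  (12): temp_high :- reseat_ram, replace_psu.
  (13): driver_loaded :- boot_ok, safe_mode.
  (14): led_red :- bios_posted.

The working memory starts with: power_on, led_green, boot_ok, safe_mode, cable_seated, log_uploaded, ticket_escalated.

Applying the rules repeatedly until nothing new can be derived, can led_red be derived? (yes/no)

no

Round 1: (6) [firmware_stale :- ticket_escalated, cable_seated.]; (9) [overheat :- safe_mode, led_green.]; (13) [driver_loaded :- boot_ok, safe_mode.]. New: firmware_stale, overheat, driver_loaded.
Round 2: (2) [network_up :- firmware_stale, power_on.]; (11) [update_required :- driver_loaded, overheat.]. New: network_up, update_required.
Round 3: (7) [gpu_fault :- network_up, update_required.]. New: gpu_fault.
Round 4: (3) [replace_psu :- gpu_fault.]; (4) [disk_detected :- driver_loaded, gpu_fault.]; (5) [reseat_ram :- gpu_fault.]. New: replace_psu, disk_detected, reseat_ram.
Round 5: (8) [fan_spinning :- replace_psu.]; (12) [temp_high :- reseat_ram, replace_psu.]. New: fan_spinning, temp_high.
Fixed point reached. led_red is concluded only by (14); (14) needs bios_posted (never derived).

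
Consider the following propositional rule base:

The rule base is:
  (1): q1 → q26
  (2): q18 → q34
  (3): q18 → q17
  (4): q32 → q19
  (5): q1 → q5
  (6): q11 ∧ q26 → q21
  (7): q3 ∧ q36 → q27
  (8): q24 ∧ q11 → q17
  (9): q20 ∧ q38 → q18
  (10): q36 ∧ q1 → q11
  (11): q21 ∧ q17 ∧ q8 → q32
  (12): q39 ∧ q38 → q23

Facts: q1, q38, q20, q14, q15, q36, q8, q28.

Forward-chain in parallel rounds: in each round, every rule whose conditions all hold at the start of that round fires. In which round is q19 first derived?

4

Round 1 fires (1), (5), (9), (10), giving q26, q5, q18, q11.
Round 2 fires (2), (3), (6), giving q34, q17, q21.
Round 3 fires (11), giving q32.
Round 4 fires (4), giving q19.
q19 first appears in round 4.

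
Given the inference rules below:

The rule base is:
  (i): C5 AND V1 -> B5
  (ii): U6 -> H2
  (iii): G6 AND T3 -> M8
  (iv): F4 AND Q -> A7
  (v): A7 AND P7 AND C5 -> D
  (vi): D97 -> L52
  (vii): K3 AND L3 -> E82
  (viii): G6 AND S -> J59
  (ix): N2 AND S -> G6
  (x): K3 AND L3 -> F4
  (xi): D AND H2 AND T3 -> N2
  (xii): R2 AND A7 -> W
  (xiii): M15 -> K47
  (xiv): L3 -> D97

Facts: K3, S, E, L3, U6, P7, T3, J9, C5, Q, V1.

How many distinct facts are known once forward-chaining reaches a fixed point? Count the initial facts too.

23

Round 1 fires (i), (ii), (vii), (x), (xiv), giving B5, H2, E82, F4, D97.
Round 2 fires (iv), (vi), giving A7, L52.
Round 3 fires (v), giving D.
Round 4 fires (xi), giving N2.
Round 5 fires (ix), giving G6.
Round 6 fires (iii), (viii), giving M8, J59.
Closure: {A7, B5, C5, D, D97, E, E82, F4, G6, H2, J59, J9, K3, L3, L52, M8, N2, P7, Q, S, T3, U6, V1} — 23 facts.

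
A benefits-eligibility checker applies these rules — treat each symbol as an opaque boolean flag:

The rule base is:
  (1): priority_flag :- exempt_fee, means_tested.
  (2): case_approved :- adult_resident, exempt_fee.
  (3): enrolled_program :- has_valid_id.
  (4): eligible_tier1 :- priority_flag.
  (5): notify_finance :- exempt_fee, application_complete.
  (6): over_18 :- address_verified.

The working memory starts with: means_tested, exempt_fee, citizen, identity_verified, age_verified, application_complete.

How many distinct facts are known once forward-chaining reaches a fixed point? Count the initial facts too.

9

Round 1 fires (1), (5), giving priority_flag, notify_finance.
Round 2 fires (4), giving eligible_tier1.
Closure: {age_verified, application_complete, citizen, eligible_tier1, exempt_fee, identity_verified, means_tested, notify_finance, priority_flag} — 9 facts.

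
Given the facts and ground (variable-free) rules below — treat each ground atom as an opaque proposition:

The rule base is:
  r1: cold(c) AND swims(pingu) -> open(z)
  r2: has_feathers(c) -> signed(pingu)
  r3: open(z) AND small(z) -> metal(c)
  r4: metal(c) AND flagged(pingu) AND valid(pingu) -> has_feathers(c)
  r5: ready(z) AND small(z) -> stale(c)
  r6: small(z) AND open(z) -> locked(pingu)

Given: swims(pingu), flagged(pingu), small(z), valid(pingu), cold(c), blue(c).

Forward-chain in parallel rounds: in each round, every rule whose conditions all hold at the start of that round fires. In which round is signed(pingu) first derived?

[1] r1 [cold(c) AND swims(pingu) -> open(z)]. ⇒ new: open(z).
[2] r3 [open(z) AND small(z) -> metal(c)]; r6 [small(z) AND open(z) -> locked(pingu)]. ⇒ new: metal(c), locked(pingu).
[3] r4 [metal(c) AND flagged(pingu) AND valid(pingu) -> has_feathers(c)]. ⇒ new: has_feathers(c).
[4] r2 [has_feathers(c) -> signed(pingu)]. ⇒ new: signed(pingu).
signed(pingu) first appears in round 4.

4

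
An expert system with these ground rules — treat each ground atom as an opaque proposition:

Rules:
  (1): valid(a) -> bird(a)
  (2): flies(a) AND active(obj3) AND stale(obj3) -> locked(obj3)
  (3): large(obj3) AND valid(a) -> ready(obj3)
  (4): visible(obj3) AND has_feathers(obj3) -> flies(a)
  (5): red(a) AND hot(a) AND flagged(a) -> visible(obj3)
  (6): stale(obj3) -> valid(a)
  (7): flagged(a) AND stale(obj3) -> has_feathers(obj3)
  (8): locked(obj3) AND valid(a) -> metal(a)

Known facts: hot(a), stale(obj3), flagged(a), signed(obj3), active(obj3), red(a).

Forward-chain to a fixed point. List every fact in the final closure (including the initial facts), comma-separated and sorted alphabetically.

active(obj3), bird(a), flagged(a), flies(a), has_feathers(obj3), hot(a), locked(obj3), metal(a), red(a), signed(obj3), stale(obj3), valid(a), visible(obj3)

Round 1: (5) [red(a) AND hot(a) AND flagged(a) -> visible(obj3)]; (6) [stale(obj3) -> valid(a)]; (7) [flagged(a) AND stale(obj3) -> has_feathers(obj3)]. Adds visible(obj3), valid(a), has_feathers(obj3).
Round 2: (1) [valid(a) -> bird(a)]; (4) [visible(obj3) AND has_feathers(obj3) -> flies(a)]. Adds bird(a), flies(a).
Round 3: (2) [flies(a) AND active(obj3) AND stale(obj3) -> locked(obj3)]. Adds locked(obj3).
Round 4: (8) [locked(obj3) AND valid(a) -> metal(a)]. Adds metal(a).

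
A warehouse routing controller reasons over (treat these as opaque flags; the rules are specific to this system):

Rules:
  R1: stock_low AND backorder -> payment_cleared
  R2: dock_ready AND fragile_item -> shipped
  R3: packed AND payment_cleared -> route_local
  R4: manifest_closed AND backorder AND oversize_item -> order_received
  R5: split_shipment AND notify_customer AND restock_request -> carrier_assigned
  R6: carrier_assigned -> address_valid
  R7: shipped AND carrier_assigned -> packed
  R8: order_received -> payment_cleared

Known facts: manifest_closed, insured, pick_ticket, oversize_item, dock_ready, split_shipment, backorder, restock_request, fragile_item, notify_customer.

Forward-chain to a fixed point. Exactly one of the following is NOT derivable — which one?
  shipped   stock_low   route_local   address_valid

Round 1: R2 [dock_ready AND fragile_item -> shipped]; R4 [manifest_closed AND backorder AND oversize_item -> order_received]; R5 [split_shipment AND notify_customer AND restock_request -> carrier_assigned]. New: shipped, order_received, carrier_assigned.
Round 2: R6 [carrier_assigned -> address_valid]; R7 [shipped AND carrier_assigned -> packed]; R8 [order_received -> payment_cleared]. New: address_valid, packed, payment_cleared.
Round 3: R3 [packed AND payment_cleared -> route_local]. New: route_local.
Derived: route_local (round 3), address_valid (round 2), shipped (round 1). stock_low never appears in any round.

stock_low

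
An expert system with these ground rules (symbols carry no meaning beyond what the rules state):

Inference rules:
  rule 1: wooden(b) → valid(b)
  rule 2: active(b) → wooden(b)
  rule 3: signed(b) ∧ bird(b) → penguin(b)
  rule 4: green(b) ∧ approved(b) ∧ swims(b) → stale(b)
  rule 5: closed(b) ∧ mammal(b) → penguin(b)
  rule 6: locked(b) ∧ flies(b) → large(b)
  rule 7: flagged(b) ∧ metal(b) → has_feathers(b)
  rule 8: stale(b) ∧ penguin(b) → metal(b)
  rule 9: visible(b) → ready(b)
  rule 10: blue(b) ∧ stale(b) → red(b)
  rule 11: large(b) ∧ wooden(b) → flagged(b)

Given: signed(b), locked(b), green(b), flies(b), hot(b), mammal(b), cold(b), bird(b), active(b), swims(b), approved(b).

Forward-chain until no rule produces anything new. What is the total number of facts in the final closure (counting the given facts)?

Round 1 — rule 2, rule 3, rule 4, rule 6, derive wooden(b), penguin(b), stale(b), large(b).
Round 2 — rule 1, rule 8, rule 11, derive valid(b), metal(b), flagged(b).
Round 3 — rule 7, derive has_feathers(b).
Closure: {active(b), approved(b), bird(b), cold(b), flagged(b), flies(b), green(b), has_feathers(b), hot(b), large(b), locked(b), mammal(b), metal(b), penguin(b), signed(b), stale(b), swims(b), valid(b), wooden(b)} — 19 facts.

19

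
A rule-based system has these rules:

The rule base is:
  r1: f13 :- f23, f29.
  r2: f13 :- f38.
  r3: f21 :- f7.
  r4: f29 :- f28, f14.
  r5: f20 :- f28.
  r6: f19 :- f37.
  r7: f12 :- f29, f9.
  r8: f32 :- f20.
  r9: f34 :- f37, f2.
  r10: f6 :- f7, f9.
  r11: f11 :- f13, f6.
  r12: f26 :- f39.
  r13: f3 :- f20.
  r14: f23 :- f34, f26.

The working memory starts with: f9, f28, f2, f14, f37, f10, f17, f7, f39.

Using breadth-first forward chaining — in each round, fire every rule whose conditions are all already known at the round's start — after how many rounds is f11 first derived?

4

Round 1: r3 [f21 :- f7.]; r4 [f29 :- f28, f14.]; r5 [f20 :- f28.]; r6 [f19 :- f37.]; r9 [f34 :- f37, f2.]; r10 [f6 :- f7, f9.]; r12 [f26 :- f39.]. Adds f21, f29, f20, f19, f34, f6, f26.
Round 2: r7 [f12 :- f29, f9.]; r8 [f32 :- f20.]; r13 [f3 :- f20.]; r14 [f23 :- f34, f26.]. Adds f12, f32, f3, f23.
Round 3: r1 [f13 :- f23, f29.]. Adds f13.
Round 4: r11 [f11 :- f13, f6.]. Adds f11.
f11 first appears in round 4.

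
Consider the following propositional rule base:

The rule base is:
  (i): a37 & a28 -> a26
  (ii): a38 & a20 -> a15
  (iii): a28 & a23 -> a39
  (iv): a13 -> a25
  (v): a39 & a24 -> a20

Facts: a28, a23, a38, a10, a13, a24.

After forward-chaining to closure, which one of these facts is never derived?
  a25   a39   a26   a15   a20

a26

Round 1 — (iii), (iv), derive a39, a25.
Round 2 — (v), derive a20.
Round 3 — (ii), derive a15.
Derived: a15 (round 3), a20 (round 2), a39 (round 1), a25 (round 1). a26 never appears in any round.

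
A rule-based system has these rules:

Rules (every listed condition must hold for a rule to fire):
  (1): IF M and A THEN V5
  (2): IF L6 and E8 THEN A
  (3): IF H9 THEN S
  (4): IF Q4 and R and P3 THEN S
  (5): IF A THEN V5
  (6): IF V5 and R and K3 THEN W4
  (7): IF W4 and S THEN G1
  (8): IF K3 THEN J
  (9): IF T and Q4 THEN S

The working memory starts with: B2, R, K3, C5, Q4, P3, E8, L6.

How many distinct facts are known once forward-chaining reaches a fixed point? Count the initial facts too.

Round 1: (2) [IF L6 and E8 THEN A]; (4) [IF Q4 and R and P3 THEN S]; (8) [IF K3 THEN J]. Adds A, S, J.
Round 2: (5) [IF A THEN V5]. Adds V5.
Round 3: (6) [IF V5 and R and K3 THEN W4]. Adds W4.
Round 4: (7) [IF W4 and S THEN G1]. Adds G1.
Closure: {A, B2, C5, E8, G1, J, K3, L6, P3, Q4, R, S, V5, W4} — 14 facts.

14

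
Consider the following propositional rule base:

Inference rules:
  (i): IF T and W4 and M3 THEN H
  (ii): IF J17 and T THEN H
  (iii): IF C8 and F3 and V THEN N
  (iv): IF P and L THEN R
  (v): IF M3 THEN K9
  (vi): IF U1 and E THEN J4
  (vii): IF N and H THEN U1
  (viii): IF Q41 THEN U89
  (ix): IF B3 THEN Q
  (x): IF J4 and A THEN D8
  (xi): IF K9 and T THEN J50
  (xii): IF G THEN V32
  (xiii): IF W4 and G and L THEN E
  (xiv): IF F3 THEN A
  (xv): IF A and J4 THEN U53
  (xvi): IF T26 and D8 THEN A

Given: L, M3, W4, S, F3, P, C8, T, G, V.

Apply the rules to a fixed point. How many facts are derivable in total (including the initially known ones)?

22

Round 1 fires (i), (iii), (iv), (v), (xii), (xiii), (xiv), giving H, N, R, K9, V32, E, A.
Round 2 fires (vii), (xi), giving U1, J50.
Round 3 fires (vi), giving J4.
Round 4 fires (x), (xv), giving D8, U53.
Closure: {A, C8, D8, E, F3, G, H, J4, J50, K9, L, M3, N, P, R, S, T, U1, U53, V, V32, W4} — 22 facts.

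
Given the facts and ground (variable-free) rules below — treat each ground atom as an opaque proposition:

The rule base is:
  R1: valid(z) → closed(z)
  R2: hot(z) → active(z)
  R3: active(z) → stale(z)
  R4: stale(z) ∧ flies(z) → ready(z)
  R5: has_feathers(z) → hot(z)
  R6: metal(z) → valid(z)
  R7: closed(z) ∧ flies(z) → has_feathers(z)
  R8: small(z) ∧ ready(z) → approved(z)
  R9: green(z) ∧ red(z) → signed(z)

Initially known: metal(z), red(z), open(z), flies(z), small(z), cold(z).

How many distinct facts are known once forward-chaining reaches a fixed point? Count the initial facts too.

14

Round 1 — R6, derive valid(z).
Round 2 — R1, derive closed(z).
Round 3 — R7, derive has_feathers(z).
Round 4 — R5, derive hot(z).
Round 5 — R2, derive active(z).
Round 6 — R3, derive stale(z).
Round 7 — R4, derive ready(z).
Round 8 — R8, derive approved(z).
Closure: {active(z), approved(z), closed(z), cold(z), flies(z), has_feathers(z), hot(z), metal(z), open(z), ready(z), red(z), small(z), stale(z), valid(z)} — 14 facts.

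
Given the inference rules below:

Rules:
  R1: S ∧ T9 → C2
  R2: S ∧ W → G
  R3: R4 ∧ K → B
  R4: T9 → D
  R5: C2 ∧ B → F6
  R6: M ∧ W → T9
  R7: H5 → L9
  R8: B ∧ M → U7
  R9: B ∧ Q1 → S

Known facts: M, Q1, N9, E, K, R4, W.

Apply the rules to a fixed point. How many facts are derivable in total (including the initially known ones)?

Round 1: R3 [R4 ∧ K → B]; R6 [M ∧ W → T9]. New: B, T9.
Round 2: R4 [T9 → D]; R8 [B ∧ M → U7]; R9 [B ∧ Q1 → S]. New: D, U7, S.
Round 3: R1 [S ∧ T9 → C2]; R2 [S ∧ W → G]. New: C2, G.
Round 4: R5 [C2 ∧ B → F6]. New: F6.
Closure: {B, C2, D, E, F6, G, K, M, N9, Q1, R4, S, T9, U7, W} — 15 facts.

15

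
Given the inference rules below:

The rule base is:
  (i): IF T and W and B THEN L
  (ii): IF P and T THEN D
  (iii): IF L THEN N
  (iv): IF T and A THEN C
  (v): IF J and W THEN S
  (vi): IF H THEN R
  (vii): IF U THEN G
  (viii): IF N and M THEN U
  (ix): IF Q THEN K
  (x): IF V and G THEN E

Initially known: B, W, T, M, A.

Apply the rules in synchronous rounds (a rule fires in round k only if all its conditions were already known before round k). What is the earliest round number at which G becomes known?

Round 1: (i) [IF T and W and B THEN L]; (iv) [IF T and A THEN C]. Adds L, C.
Round 2: (iii) [IF L THEN N]. Adds N.
Round 3: (viii) [IF N and M THEN U]. Adds U.
Round 4: (vii) [IF U THEN G]. Adds G.
G first appears in round 4.

4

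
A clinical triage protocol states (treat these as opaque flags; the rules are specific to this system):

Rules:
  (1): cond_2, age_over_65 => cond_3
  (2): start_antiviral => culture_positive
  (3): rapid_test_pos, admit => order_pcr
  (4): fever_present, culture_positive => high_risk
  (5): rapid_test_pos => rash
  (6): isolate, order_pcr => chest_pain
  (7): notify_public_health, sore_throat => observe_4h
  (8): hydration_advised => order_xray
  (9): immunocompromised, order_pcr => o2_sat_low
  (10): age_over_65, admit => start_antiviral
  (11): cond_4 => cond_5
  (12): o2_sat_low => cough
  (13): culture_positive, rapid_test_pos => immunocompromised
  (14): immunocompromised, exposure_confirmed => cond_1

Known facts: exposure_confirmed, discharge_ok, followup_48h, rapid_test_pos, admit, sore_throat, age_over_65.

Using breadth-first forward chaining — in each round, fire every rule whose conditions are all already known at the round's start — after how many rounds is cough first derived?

5

Round 1: (3) [rapid_test_pos, admit => order_pcr]; (5) [rapid_test_pos => rash]; (10) [age_over_65, admit => start_antiviral]. New: order_pcr, rash, start_antiviral.
Round 2: (2) [start_antiviral => culture_positive]. New: culture_positive.
Round 3: (13) [culture_positive, rapid_test_pos => immunocompromised]. New: immunocompromised.
Round 4: (9) [immunocompromised, order_pcr => o2_sat_low]; (14) [immunocompromised, exposure_confirmed => cond_1]. New: o2_sat_low, cond_1.
Round 5: (12) [o2_sat_low => cough]. New: cough.
cough first appears in round 5.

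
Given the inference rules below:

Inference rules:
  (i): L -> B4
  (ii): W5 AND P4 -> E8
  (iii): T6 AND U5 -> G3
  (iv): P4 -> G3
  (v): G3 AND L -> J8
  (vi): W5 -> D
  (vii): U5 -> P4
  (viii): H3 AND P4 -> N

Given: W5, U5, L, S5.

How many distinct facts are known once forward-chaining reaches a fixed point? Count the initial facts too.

Round 1: (i) [L -> B4]; (vi) [W5 -> D]; (vii) [U5 -> P4]. New: B4, D, P4.
Round 2: (ii) [W5 AND P4 -> E8]; (iv) [P4 -> G3]. New: E8, G3.
Round 3: (v) [G3 AND L -> J8]. New: J8.
Closure: {B4, D, E8, G3, J8, L, P4, S5, U5, W5} — 10 facts.

10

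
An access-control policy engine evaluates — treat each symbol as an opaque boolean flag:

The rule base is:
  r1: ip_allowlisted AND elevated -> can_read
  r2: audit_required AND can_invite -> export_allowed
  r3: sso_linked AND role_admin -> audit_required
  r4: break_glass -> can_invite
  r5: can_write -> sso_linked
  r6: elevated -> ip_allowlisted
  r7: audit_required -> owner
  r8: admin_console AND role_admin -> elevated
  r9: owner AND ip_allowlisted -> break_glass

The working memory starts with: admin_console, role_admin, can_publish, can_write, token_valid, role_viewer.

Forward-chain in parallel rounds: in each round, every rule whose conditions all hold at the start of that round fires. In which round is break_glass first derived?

4

[1] r5 [can_write -> sso_linked]; r8 [admin_console AND role_admin -> elevated]. ⇒ new: sso_linked, elevated.
[2] r3 [sso_linked AND role_admin -> audit_required]; r6 [elevated -> ip_allowlisted]. ⇒ new: audit_required, ip_allowlisted.
[3] r1 [ip_allowlisted AND elevated -> can_read]; r7 [audit_required -> owner]. ⇒ new: can_read, owner.
[4] r9 [owner AND ip_allowlisted -> break_glass]. ⇒ new: break_glass.
break_glass first appears in round 4.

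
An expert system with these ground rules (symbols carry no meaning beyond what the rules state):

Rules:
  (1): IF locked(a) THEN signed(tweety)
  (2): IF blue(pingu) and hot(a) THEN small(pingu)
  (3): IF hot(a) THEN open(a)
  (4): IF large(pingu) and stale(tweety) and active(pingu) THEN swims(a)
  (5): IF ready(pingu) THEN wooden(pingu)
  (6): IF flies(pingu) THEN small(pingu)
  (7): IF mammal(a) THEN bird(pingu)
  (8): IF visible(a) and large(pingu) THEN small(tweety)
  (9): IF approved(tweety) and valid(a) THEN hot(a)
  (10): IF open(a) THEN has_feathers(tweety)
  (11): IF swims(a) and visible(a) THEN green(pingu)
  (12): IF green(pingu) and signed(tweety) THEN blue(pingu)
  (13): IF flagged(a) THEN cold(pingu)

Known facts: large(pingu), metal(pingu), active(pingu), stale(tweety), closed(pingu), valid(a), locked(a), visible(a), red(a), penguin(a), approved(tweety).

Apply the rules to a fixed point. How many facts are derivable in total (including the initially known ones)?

20

Round 1: (1) [IF locked(a) THEN signed(tweety)]; (4) [IF large(pingu) and stale(tweety) and active(pingu) THEN swims(a)]; (8) [IF visible(a) and large(pingu) THEN small(tweety)]; (9) [IF approved(tweety) and valid(a) THEN hot(a)]. Adds signed(tweety), swims(a), small(tweety), hot(a).
Round 2: (3) [IF hot(a) THEN open(a)]; (11) [IF swims(a) and visible(a) THEN green(pingu)]. Adds open(a), green(pingu).
Round 3: (10) [IF open(a) THEN has_feathers(tweety)]; (12) [IF green(pingu) and signed(tweety) THEN blue(pingu)]. Adds has_feathers(tweety), blue(pingu).
Round 4: (2) [IF blue(pingu) and hot(a) THEN small(pingu)]. Adds small(pingu).
Closure: {active(pingu), approved(tweety), blue(pingu), closed(pingu), green(pingu), has_feathers(tweety), hot(a), large(pingu), locked(a), metal(pingu), open(a), penguin(a), red(a), signed(tweety), small(pingu), small(tweety), stale(tweety), swims(a), valid(a), visible(a)} — 20 facts.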